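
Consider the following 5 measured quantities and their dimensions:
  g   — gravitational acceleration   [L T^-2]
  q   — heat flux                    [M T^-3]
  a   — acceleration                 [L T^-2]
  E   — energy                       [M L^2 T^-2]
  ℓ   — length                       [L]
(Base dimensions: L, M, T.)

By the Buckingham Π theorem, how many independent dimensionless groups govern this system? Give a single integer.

2

Dimensional matrix (L×M×T by g×q×a×E×ℓ):
  L: [ 1  0  1  2  1]
  M: [ 0  1  0  1  0]
  T: [-2 -3 -2 -2  0]
RREF → pivots at {g,q,E} ⇒ r = 3
Π count = n − r = 5 − 3 = 2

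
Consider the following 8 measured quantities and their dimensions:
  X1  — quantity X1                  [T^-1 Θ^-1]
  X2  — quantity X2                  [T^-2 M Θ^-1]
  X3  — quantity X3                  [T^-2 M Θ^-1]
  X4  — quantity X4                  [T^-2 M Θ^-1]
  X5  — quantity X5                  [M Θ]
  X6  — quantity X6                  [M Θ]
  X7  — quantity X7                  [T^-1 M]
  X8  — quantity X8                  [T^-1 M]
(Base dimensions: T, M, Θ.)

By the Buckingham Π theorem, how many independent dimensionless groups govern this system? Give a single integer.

Exponent matrix [T,M,Θ] × [X1,X2,X3,X4,X5,X6,X7,X8]:
  T: [-1 -2 -2 -2  0  0 -1 -1]
  M: [ 0  1  1  1  1  1  1  1]
  Θ: [-1 -1 -1 -1  1  1  0  0]
Row reduction gives pivot columns X1,X2; rank = 2
n=8, r=2 ⇒ 6 dimensionless groups

6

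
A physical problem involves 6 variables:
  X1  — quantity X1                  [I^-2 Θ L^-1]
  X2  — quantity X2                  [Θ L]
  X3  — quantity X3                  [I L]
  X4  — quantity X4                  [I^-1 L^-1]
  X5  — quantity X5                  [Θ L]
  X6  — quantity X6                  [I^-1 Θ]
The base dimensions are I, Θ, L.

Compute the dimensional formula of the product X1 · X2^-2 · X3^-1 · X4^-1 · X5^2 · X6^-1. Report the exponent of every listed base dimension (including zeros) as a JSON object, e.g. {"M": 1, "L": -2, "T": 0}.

Write exponents as rows I,Θ,L / cols X1,X2,X3,X4,X5,X6:
  I: [-2  0  1 -1  0 -1]
  Θ: [ 1  1  0  0  1  1]
  L: [-1  1  1 -1  1  0]
  [I]: (1)·-2+(-2)·0+(-1)·1+(-1)·-1+(2)·0+(-1)·-1 = -1
  [Θ]: (1)·1+(-2)·1+(-1)·0+(-1)·0+(2)·1+(-1)·1 = 0
  [L]: (1)·-1+(-2)·1+(-1)·1+(-1)·-1+(2)·1+(-1)·0 = -1
⇒ I^-1 L^-1

{"I": -1, "Θ": 0, "L": -1}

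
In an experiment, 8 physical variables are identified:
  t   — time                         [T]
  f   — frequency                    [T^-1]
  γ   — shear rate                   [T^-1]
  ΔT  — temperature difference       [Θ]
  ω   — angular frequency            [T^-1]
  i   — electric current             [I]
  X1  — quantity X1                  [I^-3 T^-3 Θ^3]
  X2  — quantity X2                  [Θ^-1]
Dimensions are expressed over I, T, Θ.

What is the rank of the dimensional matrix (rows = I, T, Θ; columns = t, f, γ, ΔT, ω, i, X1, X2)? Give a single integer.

Write exponents as rows I,T,Θ / cols t,f,γ,ΔT,ω,i,X1,X2:
  I: [ 0  0  0  0  0  1 -3  0]
  T: [ 1 -1 -1  0 -1  0 -3  0]
  Θ: [ 0  0  0  1  0  0  3 -1]
Echelon form has 3 nonzero rows (pivots: t,ΔT,i)

3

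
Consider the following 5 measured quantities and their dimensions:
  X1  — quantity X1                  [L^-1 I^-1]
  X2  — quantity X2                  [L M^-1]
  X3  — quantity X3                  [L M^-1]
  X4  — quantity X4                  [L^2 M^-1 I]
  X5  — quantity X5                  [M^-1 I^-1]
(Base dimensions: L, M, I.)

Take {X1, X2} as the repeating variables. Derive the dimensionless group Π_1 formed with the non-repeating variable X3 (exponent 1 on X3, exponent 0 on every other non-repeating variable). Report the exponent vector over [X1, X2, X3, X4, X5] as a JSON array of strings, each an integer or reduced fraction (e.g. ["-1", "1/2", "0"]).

Exponent matrix [L,M,I] × [X1,X2,X3,X4,X5]:
  L: [-1  1  1  2  0]
  M: [ 0 -1 -1 -1 -1]
  I: [-1  0  0  1 -1]
RREF → pivots at {X1,X2} ⇒ r = 2
Repeat: X1,X2; free: X3,X4,X5
RREF:
  r0: [   1    0    0   -1    1]
  r1: [   0    1    1    1    1]
  r2: [   0    0    0    0    0]
Fix exponent of X3 at 1, X4 at 0, X5 at 0; solve each RREF row for its pivot's exponent:
  r0: exp(X1) + (0)·1 = 0 ⇒ exp(X1) = 0
  r1: exp(X2) + (1)·1 = 0 ⇒ exp(X2) = -1
Π_1 = X2^-1 · X3

["0", "-1", "1", "0", "0"]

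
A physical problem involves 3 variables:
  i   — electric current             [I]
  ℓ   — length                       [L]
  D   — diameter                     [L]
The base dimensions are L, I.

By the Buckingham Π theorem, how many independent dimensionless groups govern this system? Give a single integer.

1

Dimensional matrix (L×I by i×ℓ×D):
  L: [ 0  1  1]
  I: [ 1  0  0]
Echelon form has 2 nonzero rows (pivots: i,ℓ)
3 vars − rank 2 = 1 Π group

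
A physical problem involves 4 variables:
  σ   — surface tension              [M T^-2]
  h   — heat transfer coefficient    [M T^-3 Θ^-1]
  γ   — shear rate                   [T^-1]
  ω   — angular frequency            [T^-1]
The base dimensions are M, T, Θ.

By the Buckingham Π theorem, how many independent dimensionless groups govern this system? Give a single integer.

1

Write exponents as rows M,T,Θ / cols σ,h,γ,ω:
  M: [ 1  1  0  0]
  T: [-2 -3 -1 -1]
  Θ: [ 0 -1  0  0]
RREF → pivots at {σ,h,γ} ⇒ r = 3
n=4, r=3 ⇒ 1 dimensionless group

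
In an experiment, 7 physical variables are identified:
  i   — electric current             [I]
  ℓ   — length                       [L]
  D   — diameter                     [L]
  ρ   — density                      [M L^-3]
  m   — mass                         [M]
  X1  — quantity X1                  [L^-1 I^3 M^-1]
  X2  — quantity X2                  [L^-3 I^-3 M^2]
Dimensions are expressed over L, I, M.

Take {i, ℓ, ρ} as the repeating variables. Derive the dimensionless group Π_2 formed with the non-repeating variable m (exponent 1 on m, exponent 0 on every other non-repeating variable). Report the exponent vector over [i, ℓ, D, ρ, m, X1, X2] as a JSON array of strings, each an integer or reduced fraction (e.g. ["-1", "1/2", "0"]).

["0", "-3", "0", "-1", "1", "0", "0"]

Exponent matrix [L,I,M] × [i,ℓ,D,ρ,m,X1,X2]:
  L: [ 0  1  1 -3  0 -1 -3]
  I: [ 1  0  0  0  0  3 -3]
  M: [ 0  0  0  1  1 -1  2]
RREF → pivots at {i,ℓ,ρ} ⇒ r = 3
Pivot set = {i,ℓ,ρ}, free = {D,m,X1,X2}
RREF:
  r0: [   1    0    0    0    0    3   -3]
  r1: [   0    1    1    0    3   -4    3]
  r2: [   0    0    0    1    1   -1    2]
Fix exponent of m at 1, D at 0, X1 at 0, X2 at 0; solve each RREF row for its pivot's exponent:
  r0: exp(i) + (0)·1 = 0 ⇒ exp(i) = 0
  r1: exp(ℓ) + (3)·1 = 0 ⇒ exp(ℓ) = -3
  r2: exp(ρ) + (1)·1 = 0 ⇒ exp(ρ) = -1
Π_2 = ℓ^-3 · ρ^-1 · m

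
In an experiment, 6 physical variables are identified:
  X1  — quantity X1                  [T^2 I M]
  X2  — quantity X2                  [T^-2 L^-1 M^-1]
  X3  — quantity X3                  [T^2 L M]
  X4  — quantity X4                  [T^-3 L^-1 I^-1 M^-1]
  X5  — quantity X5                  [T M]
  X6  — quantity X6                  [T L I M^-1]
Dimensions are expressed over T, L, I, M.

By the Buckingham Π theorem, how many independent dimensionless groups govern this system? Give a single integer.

3

Exponent matrix [T,L,I,M] × [X1,X2,X3,X4,X5,X6]:
  T: [ 2 -2  2 -3  1  1]
  L: [ 0 -1  1 -1  0  1]
  I: [ 1  0  0 -1  0  1]
  M: [ 1 -1  1 -1  1 -1]
Row reduction gives pivot columns X1,X2,X4; rank = 3
n=6, r=3 ⇒ 3 dimensionless groups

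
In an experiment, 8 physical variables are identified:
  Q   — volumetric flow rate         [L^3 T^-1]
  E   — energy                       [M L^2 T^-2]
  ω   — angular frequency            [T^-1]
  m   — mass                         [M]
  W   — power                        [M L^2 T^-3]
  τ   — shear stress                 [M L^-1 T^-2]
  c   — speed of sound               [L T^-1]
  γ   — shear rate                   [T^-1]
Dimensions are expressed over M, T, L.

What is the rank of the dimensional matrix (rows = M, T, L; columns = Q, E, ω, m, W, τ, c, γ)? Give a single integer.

Dimensional matrix (M×T×L by Q×E×ω×m×W×τ×c×γ):
  M: [ 0  1  0  1  1  1  0  0]
  T: [-1 -2 -1  0 -3 -2 -1 -1]
  L: [ 3  2  0  0  2 -1  1  0]
Row reduction gives pivot columns Q,E,ω; rank = 3

3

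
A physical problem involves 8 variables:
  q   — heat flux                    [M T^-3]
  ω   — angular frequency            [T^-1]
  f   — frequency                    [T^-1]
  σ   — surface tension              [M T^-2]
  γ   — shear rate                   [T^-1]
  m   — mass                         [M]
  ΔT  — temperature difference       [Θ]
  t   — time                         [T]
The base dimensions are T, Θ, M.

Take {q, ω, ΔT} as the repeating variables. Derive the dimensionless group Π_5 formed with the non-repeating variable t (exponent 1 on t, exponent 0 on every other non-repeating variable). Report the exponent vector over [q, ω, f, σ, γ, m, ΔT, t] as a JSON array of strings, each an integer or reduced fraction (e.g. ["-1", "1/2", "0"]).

Exponent matrix [T,Θ,M] × [q,ω,f,σ,γ,m,ΔT,t]:
  T: [-3 -1 -1 -2 -1  0  0  1]
  Θ: [ 0  0  0  0  0  0  1  0]
  M: [ 1  0  0  1  0  1  0  0]
Echelon form has 3 nonzero rows (pivots: q,ω,ΔT)
Pivot set = {q,ω,ΔT}, free = {f,σ,γ,m,t}
RREF:
  r0: [   1    0    0    1    0    1    0    0]
  r1: [   0    1    1   -1    1   -3    0   -1]
  r2: [   0    0    0    0    0    0    1    0]
Fix exponent of t at 1, f at 0, σ at 0, γ at 0, m at 0; solve each RREF row for its pivot's exponent:
  r0: exp(q) + (0)·1 = 0 ⇒ exp(q) = 0
  r1: exp(ω) + (-1)·1 = 0 ⇒ exp(ω) = 1
  r2: exp(ΔT) + (0)·1 = 0 ⇒ exp(ΔT) = 0
Π_5 = ω · t

["0", "1", "0", "0", "0", "0", "0", "1"]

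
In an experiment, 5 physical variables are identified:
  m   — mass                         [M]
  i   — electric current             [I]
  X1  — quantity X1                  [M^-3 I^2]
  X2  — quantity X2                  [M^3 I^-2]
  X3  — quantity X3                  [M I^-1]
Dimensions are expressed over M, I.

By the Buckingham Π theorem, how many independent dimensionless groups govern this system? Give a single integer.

3

Write exponents as rows M,I / cols m,i,X1,X2,X3:
  M: [ 1  0 -3  3  1]
  I: [ 0  1  2 -2 -1]
Row reduction gives pivot columns m,i; rank = 2
Π count = n − r = 5 − 2 = 3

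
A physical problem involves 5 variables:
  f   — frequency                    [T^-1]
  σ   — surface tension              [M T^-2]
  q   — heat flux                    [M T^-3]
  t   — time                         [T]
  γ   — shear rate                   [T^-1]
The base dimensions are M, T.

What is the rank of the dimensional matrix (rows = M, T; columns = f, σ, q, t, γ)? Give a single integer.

Exponent matrix [M,T] × [f,σ,q,t,γ]:
  M: [ 0  1  1  0  0]
  T: [-1 -2 -3  1 -1]
Row reduction gives pivot columns f,σ; rank = 2

2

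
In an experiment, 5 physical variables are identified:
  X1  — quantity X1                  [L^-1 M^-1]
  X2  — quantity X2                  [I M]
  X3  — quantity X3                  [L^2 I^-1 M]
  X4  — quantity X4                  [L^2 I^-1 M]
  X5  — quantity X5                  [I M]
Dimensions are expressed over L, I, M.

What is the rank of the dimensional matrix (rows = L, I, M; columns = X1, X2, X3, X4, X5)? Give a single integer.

2

Write exponents as rows L,I,M / cols X1,X2,X3,X4,X5:
  L: [-1  0  2  2  0]
  I: [ 0  1 -1 -1  1]
  M: [-1  1  1  1  1]
Echelon form has 2 nonzero rows (pivots: X1,X2)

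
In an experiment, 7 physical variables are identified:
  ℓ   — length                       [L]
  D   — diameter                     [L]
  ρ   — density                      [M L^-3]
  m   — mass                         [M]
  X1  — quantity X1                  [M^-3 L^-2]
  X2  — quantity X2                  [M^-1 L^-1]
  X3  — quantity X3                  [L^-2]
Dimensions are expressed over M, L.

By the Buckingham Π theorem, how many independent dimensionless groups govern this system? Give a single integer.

5

Write exponents as rows M,L / cols ℓ,D,ρ,m,X1,X2,X3:
  M: [ 0  0  1  1 -3 -1  0]
  L: [ 1  1 -3  0 -2 -1 -2]
RREF → pivots at {ℓ,ρ} ⇒ r = 2
Π count = n − r = 7 − 2 = 5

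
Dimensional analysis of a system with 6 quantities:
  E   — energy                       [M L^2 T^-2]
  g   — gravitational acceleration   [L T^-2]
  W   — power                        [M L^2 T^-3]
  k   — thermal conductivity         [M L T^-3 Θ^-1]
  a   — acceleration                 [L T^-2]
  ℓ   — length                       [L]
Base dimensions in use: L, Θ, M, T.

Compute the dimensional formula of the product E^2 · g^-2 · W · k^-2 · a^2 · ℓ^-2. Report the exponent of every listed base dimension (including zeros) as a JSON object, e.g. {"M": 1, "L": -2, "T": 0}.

{"L": 2, "Θ": 2, "M": 1, "T": -1}

Write exponents as rows L,Θ,M,T / cols E,g,W,k,a,ℓ:
  L: [ 2  1  2  1  1  1]
  Θ: [ 0  0  0 -1  0  0]
  M: [ 1  0  1  1  0  0]
  T: [-2 -2 -3 -3 -2  0]
  [L]: (2)·2+(-2)·1+(1)·2+(-2)·1+(2)·1+(-2)·1 = 2
  [Θ]: (2)·0+(-2)·0+(1)·0+(-2)·-1+(2)·0+(-2)·0 = 2
  [M]: (2)·1+(-2)·0+(1)·1+(-2)·1+(2)·0+(-2)·0 = 1
  [T]: (2)·-2+(-2)·-2+(1)·-3+(-2)·-3+(2)·-2+(-2)·0 = -1
⇒ L^2 Θ^2 M T^-1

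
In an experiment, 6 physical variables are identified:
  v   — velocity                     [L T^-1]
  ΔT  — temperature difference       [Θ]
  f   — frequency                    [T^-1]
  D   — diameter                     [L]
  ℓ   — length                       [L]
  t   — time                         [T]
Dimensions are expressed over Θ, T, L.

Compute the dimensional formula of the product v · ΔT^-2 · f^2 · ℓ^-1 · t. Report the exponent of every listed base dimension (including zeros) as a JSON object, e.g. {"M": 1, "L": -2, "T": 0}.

{"Θ": -2, "T": -2, "L": 0}

Dimensional matrix (Θ×T×L by v×ΔT×f×D×ℓ×t):
  Θ: [ 0  1  0  0  0  0]
  T: [-1  0 -1  0  0  1]
  L: [ 1  0  0  1  1  0]
  [Θ]: (1)·0+(-2)·1+(2)·0+(-1)·0+(1)·0 = -2
  [T]: (1)·-1+(-2)·0+(2)·-1+(-1)·0+(1)·1 = -2
  [L]: (1)·1+(-2)·0+(2)·0+(-1)·1+(1)·0 = 0
⇒ Θ^-2 T^-2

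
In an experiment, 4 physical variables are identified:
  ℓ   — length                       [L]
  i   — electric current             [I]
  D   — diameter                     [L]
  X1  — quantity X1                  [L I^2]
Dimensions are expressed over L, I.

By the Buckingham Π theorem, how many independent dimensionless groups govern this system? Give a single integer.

Write exponents as rows L,I / cols ℓ,i,D,X1:
  L: [ 1  0  1  1]
  I: [ 0  1  0  2]
Row reduction gives pivot columns ℓ,i; rank = 2
4 vars − rank 2 = 2 Π groups

2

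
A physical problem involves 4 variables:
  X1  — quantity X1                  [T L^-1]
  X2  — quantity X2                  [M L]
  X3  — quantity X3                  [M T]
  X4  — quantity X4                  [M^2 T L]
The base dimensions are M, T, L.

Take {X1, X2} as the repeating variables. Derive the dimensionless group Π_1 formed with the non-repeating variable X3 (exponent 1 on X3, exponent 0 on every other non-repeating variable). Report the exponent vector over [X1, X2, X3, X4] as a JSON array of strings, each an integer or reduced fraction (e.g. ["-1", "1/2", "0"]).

Dimensional matrix (M×T×L by X1×X2×X3×X4):
  M: [ 0  1  1  2]
  T: [ 1  0  1  1]
  L: [-1  1  0  1]
Row reduction gives pivot columns X1,X2; rank = 2
Pivot set = {X1,X2}, free = {X3,X4}
RREF:
  r0: [   1    0    1    1]
  r1: [   0    1    1    2]
  r2: [   0    0    0    0]
Fix exponent of X3 at 1, X4 at 0; solve each RREF row for its pivot's exponent:
  r0: exp(X1) + (1)·1 = 0 ⇒ exp(X1) = -1
  r1: exp(X2) + (1)·1 = 0 ⇒ exp(X2) = -1
Π_1 = X1^-1 · X2^-1 · X3

["-1", "-1", "1", "0"]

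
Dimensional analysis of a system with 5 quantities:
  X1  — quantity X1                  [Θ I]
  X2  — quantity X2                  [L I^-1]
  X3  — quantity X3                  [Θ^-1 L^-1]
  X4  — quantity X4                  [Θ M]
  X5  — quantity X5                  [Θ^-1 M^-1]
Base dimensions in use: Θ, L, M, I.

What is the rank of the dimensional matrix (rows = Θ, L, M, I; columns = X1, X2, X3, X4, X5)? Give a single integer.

3

Exponent matrix [Θ,L,M,I] × [X1,X2,X3,X4,X5]:
  Θ: [ 1  0 -1  1 -1]
  L: [ 0  1 -1  0  0]
  M: [ 0  0  0  1 -1]
  I: [ 1 -1  0  0  0]
Echelon form has 3 nonzero rows (pivots: X1,X2,X4)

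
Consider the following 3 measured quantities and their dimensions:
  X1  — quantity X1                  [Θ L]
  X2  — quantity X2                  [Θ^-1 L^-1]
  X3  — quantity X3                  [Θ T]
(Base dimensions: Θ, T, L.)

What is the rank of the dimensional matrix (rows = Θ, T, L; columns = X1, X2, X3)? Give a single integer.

Write exponents as rows Θ,T,L / cols X1,X2,X3:
  Θ: [ 1 -1  1]
  T: [ 0  0  1]
  L: [ 1 -1  0]
Row reduction gives pivot columns X1,X3; rank = 2

2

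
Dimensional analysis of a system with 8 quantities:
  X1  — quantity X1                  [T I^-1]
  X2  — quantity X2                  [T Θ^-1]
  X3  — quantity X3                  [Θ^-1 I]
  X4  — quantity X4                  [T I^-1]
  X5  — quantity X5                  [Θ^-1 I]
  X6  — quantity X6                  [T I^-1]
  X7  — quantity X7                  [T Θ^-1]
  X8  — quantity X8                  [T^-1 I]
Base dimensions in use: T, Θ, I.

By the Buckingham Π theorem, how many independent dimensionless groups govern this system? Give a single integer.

Write exponents as rows T,Θ,I / cols X1,X2,X3,X4,X5,X6,X7,X8:
  T: [ 1  1  0  1  0  1  1 -1]
  Θ: [ 0 -1 -1  0 -1  0 -1  0]
  I: [-1  0  1 -1  1 -1  0  1]
RREF → pivots at {X1,X2} ⇒ r = 2
n=8, r=2 ⇒ 6 dimensionless groups

6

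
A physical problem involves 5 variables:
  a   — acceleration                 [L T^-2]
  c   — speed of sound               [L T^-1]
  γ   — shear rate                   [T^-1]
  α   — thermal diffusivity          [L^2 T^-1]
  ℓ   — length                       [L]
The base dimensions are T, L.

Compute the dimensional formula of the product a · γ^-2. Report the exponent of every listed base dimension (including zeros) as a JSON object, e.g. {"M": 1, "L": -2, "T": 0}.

{"T": 0, "L": 1}

Write exponents as rows T,L / cols a,c,γ,α,ℓ:
  T: [-2 -1 -1 -1  0]
  L: [ 1  1  0  2  1]
  [T]: (1)·-2+(-2)·-1 = 0
  [L]: (1)·1+(-2)·0 = 1
⇒ L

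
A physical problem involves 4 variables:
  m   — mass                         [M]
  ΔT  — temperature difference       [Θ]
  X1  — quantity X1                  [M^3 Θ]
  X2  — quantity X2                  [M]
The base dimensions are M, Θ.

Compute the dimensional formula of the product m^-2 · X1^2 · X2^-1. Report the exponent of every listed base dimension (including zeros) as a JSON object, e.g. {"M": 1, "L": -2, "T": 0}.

{"M": 3, "Θ": 2}

Write exponents as rows M,Θ / cols m,ΔT,X1,X2:
  M: [ 1  0  3  1]
  Θ: [ 0  1  1  0]
  [M]: (-2)·1+(2)·3+(-1)·1 = 3
  [Θ]: (-2)·0+(2)·1+(-1)·0 = 2
⇒ M^3 Θ^2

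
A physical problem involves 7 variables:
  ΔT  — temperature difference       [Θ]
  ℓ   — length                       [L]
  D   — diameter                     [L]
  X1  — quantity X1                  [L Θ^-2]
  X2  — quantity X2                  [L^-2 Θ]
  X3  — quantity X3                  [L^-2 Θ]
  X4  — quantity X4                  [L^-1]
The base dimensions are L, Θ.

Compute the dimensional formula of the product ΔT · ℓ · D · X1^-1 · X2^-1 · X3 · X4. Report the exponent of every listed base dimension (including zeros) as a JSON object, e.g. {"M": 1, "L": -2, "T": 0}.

{"L": 0, "Θ": 3}

Write exponents as rows L,Θ / cols ΔT,ℓ,D,X1,X2,X3,X4:
  L: [ 0  1  1  1 -2 -2 -1]
  Θ: [ 1  0  0 -2  1  1  0]
  [L]: (1)·0+(1)·1+(1)·1+(-1)·1+(-1)·-2+(1)·-2+(1)·-1 = 0
  [Θ]: (1)·1+(1)·0+(1)·0+(-1)·-2+(-1)·1+(1)·1+(1)·0 = 3
⇒ Θ^3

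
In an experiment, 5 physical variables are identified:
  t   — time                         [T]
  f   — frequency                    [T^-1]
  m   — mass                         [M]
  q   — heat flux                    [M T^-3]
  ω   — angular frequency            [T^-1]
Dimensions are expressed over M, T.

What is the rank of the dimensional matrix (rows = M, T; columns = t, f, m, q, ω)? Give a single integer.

2

Write exponents as rows M,T / cols t,f,m,q,ω:
  M: [ 0  0  1  1  0]
  T: [ 1 -1  0 -3 -1]
Row reduction gives pivot columns t,m; rank = 2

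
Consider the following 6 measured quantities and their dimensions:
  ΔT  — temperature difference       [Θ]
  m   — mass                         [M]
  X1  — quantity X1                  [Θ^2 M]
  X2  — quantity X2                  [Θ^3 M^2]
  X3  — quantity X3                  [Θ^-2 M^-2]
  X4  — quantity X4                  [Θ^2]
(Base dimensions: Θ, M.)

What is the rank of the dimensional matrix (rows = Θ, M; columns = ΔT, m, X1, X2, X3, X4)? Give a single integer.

2

Dimensional matrix (Θ×M by ΔT×m×X1×X2×X3×X4):
  Θ: [ 1  0  2  3 -2  2]
  M: [ 0  1  1  2 -2  0]
Echelon form has 2 nonzero rows (pivots: ΔT,m)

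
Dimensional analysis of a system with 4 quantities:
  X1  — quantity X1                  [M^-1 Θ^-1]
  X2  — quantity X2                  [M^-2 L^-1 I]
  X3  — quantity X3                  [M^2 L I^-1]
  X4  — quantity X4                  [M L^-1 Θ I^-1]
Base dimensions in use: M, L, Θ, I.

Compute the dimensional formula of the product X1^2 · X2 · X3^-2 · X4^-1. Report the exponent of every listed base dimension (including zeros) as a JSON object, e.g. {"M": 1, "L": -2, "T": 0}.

Write exponents as rows M,L,Θ,I / cols X1,X2,X3,X4:
  M: [-1 -2  2  1]
  L: [ 0 -1  1 -1]
  Θ: [-1  0  0  1]
  I: [ 0  1 -1 -1]
  [M]: (2)·-1+(1)·-2+(-2)·2+(-1)·1 = -9
  [L]: (2)·0+(1)·-1+(-2)·1+(-1)·-1 = -2
  [Θ]: (2)·-1+(1)·0+(-2)·0+(-1)·1 = -3
  [I]: (2)·0+(1)·1+(-2)·-1+(-1)·-1 = 4
⇒ M^-9 L^-2 Θ^-3 I^4

{"M": -9, "L": -2, "Θ": -3, "I": 4}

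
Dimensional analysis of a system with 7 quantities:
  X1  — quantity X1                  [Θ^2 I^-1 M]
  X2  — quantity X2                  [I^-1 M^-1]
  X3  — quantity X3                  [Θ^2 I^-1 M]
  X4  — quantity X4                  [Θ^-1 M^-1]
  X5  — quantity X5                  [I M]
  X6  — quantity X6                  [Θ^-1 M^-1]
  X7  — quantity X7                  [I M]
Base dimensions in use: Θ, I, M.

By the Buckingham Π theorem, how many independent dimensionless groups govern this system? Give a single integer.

5

Dimensional matrix (Θ×I×M by X1×X2×X3×X4×X5×X6×X7):
  Θ: [ 2  0  2 -1  0 -1  0]
  I: [-1 -1 -1  0  1  0  1]
  M: [ 1 -1  1 -1  1 -1  1]
RREF → pivots at {X1,X2} ⇒ r = 2
Π count = n − r = 7 − 2 = 5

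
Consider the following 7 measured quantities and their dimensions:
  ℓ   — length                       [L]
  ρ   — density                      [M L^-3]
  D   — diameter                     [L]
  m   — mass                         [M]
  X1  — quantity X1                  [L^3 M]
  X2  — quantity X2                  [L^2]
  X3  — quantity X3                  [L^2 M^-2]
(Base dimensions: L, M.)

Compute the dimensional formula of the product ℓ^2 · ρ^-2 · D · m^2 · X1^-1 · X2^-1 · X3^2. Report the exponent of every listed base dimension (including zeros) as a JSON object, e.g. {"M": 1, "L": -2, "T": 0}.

Write exponents as rows L,M / cols ℓ,ρ,D,m,X1,X2,X3:
  L: [ 1 -3  1  0  3  2  2]
  M: [ 0  1  0  1  1  0 -2]
  [L]: (2)·1+(-2)·-3+(1)·1+(2)·0+(-1)·3+(-1)·2+(2)·2 = 8
  [M]: (2)·0+(-2)·1+(1)·0+(2)·1+(-1)·1+(-1)·0+(2)·-2 = -5
⇒ L^8 M^-5

{"L": 8, "M": -5}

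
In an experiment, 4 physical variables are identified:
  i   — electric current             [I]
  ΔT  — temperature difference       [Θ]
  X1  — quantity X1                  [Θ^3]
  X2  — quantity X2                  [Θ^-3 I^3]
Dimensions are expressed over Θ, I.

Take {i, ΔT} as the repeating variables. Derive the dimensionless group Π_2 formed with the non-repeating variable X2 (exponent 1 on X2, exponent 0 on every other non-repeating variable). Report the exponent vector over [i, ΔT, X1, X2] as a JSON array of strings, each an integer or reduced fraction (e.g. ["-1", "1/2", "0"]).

Exponent matrix [Θ,I] × [i,ΔT,X1,X2]:
  Θ: [ 0  1  3 -3]
  I: [ 1  0  0  3]
Echelon form has 2 nonzero rows (pivots: i,ΔT)
Repeat: i,ΔT; free: X1,X2
RREF:
  r0: [   1    0    0    3]
  r1: [   0    1    3   -3]
Fix exponent of X2 at 1, X1 at 0; solve each RREF row for its pivot's exponent:
  r0: exp(i) + (3)·1 = 0 ⇒ exp(i) = -3
  r1: exp(ΔT) + (-3)·1 = 0 ⇒ exp(ΔT) = 3
Π_2 = i^-3 · ΔT^3 · X2

["-3", "3", "0", "1"]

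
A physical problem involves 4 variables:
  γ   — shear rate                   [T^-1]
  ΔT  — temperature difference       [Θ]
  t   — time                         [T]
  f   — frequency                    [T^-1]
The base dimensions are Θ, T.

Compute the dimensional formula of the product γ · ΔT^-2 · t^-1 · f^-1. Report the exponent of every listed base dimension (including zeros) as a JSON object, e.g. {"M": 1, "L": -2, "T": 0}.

{"Θ": -2, "T": -1}

Exponent matrix [Θ,T] × [γ,ΔT,t,f]:
  Θ: [ 0  1  0  0]
  T: [-1  0  1 -1]
  [Θ]: (1)·0+(-2)·1+(-1)·0+(-1)·0 = -2
  [T]: (1)·-1+(-2)·0+(-1)·1+(-1)·-1 = -1
⇒ Θ^-2 T^-1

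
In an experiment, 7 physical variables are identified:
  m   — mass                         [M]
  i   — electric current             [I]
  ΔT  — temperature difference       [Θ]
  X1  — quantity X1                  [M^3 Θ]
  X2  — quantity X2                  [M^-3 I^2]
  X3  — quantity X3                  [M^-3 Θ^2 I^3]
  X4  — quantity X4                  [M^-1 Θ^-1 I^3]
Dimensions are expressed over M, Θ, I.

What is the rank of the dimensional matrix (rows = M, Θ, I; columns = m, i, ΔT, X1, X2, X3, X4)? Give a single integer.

Dimensional matrix (M×Θ×I by m×i×ΔT×X1×X2×X3×X4):
  M: [ 1  0  0  3 -3 -3 -1]
  Θ: [ 0  0  1  1  0  2 -1]
  I: [ 0  1  0  0  2  3  3]
Echelon form has 3 nonzero rows (pivots: m,i,ΔT)

3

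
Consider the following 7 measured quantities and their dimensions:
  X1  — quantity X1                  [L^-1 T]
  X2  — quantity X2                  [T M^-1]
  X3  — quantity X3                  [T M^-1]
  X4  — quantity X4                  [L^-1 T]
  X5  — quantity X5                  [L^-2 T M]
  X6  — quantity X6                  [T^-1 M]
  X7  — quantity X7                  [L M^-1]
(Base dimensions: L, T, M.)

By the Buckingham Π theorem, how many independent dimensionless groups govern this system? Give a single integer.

Dimensional matrix (L×T×M by X1×X2×X3×X4×X5×X6×X7):
  L: [-1  0  0 -1 -2  0  1]
  T: [ 1  1  1  1  1 -1  0]
  M: [ 0 -1 -1  0  1  1 -1]
RREF → pivots at {X1,X2} ⇒ r = 2
n=7, r=2 ⇒ 5 dimensionless groups

5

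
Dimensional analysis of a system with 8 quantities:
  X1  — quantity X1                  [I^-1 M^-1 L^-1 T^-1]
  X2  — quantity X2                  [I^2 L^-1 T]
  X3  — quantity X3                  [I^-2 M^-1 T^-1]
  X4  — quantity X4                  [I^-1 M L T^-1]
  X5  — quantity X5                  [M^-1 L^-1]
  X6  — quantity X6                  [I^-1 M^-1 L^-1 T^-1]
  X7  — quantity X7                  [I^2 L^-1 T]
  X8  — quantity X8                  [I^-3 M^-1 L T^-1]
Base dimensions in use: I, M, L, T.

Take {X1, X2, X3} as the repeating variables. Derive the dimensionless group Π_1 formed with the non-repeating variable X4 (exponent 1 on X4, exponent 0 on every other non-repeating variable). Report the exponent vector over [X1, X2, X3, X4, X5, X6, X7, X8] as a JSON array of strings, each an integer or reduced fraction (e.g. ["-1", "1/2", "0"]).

["-1", "2", "2", "1", "0", "0", "0", "0"]

Dimensional matrix (I×M×L×T by X1×X2×X3×X4×X5×X6×X7×X8):
  I: [-1  2 -2 -1  0 -1  2 -3]
  M: [-1  0 -1  1 -1 -1  0 -1]
  L: [-1 -1  0  1 -1 -1 -1  1]
  T: [-1  1 -1 -1  0 -1  1 -1]
Echelon form has 3 nonzero rows (pivots: X1,X2,X3)
Repeat: X1,X2,X3; free: X4,X5,X6,X7,X8
RREF:
  r0: [   1    0    0    1    0    1    0   -1]
  r1: [   0    1    0   -2    1    0    1    0]
  r2: [   0    0    1   -2    1    0    0    2]
  r3: [   0    0    0    0    0    0    0    0]
Fix exponent of X4 at 1, X5 at 0, X6 at 0, X7 at 0, X8 at 0; solve each RREF row for its pivot's exponent:
  r0: exp(X1) + (1)·1 = 0 ⇒ exp(X1) = -1
  r1: exp(X2) + (-2)·1 = 0 ⇒ exp(X2) = 2
  r2: exp(X3) + (-2)·1 = 0 ⇒ exp(X3) = 2
Π_1 = X1^-1 · X2^2 · X3^2 · X4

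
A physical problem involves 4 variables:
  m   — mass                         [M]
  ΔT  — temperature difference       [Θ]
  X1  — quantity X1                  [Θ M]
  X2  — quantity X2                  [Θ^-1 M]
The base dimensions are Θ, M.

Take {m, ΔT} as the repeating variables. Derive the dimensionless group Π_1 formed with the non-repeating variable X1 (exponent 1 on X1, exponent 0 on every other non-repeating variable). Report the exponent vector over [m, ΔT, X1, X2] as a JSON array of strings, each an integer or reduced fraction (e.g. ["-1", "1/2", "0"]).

["-1", "-1", "1", "0"]

Write exponents as rows Θ,M / cols m,ΔT,X1,X2:
  Θ: [ 0  1  1 -1]
  M: [ 1  0  1  1]
Echelon form has 2 nonzero rows (pivots: m,ΔT)
Pivot set = {m,ΔT}, free = {X1,X2}
RREF:
  r0: [   1    0    1    1]
  r1: [   0    1    1   -1]
Fix exponent of X1 at 1, X2 at 0; solve each RREF row for its pivot's exponent:
  r0: exp(m) + (1)·1 = 0 ⇒ exp(m) = -1
  r1: exp(ΔT) + (1)·1 = 0 ⇒ exp(ΔT) = -1
Π_1 = m^-1 · ΔT^-1 · X1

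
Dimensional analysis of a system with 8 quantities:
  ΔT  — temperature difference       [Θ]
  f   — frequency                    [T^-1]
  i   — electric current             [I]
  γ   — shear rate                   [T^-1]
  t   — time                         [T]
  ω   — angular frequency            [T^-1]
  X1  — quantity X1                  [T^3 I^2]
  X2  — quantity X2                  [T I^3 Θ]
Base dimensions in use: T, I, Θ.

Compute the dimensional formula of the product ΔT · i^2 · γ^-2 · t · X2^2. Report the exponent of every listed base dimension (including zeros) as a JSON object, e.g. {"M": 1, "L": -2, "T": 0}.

{"T": 5, "I": 8, "Θ": 3}

Exponent matrix [T,I,Θ] × [ΔT,f,i,γ,t,ω,X1,X2]:
  T: [ 0 -1  0 -1  1 -1  3  1]
  I: [ 0  0  1  0  0  0  2  3]
  Θ: [ 1  0  0  0  0  0  0  1]
  [T]: (1)·0+(2)·0+(-2)·-1+(1)·1+(2)·1 = 5
  [I]: (1)·0+(2)·1+(-2)·0+(1)·0+(2)·3 = 8
  [Θ]: (1)·1+(2)·0+(-2)·0+(1)·0+(2)·1 = 3
⇒ T^5 I^8 Θ^3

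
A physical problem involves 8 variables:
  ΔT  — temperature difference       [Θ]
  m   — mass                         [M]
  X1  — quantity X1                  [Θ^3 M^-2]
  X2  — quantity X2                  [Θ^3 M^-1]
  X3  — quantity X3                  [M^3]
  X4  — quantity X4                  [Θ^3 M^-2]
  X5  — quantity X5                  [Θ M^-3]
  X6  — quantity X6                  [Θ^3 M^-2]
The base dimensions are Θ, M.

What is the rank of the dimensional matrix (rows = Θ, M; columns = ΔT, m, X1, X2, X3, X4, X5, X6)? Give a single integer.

2

Dimensional matrix (Θ×M by ΔT×m×X1×X2×X3×X4×X5×X6):
  Θ: [ 1  0  3  3  0  3  1  3]
  M: [ 0  1 -2 -1  3 -2 -3 -2]
Row reduction gives pivot columns ΔT,m; rank = 2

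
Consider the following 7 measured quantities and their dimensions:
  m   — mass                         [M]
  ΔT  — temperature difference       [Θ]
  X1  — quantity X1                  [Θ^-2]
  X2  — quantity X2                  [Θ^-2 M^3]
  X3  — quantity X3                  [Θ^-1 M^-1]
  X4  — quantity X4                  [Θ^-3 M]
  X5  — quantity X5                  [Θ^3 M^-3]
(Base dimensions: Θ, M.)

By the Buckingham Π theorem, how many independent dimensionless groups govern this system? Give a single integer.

5

Dimensional matrix (Θ×M by m×ΔT×X1×X2×X3×X4×X5):
  Θ: [ 0  1 -2 -2 -1 -3  3]
  M: [ 1  0  0  3 -1  1 -3]
RREF → pivots at {m,ΔT} ⇒ r = 2
n=7, r=2 ⇒ 5 dimensionless groups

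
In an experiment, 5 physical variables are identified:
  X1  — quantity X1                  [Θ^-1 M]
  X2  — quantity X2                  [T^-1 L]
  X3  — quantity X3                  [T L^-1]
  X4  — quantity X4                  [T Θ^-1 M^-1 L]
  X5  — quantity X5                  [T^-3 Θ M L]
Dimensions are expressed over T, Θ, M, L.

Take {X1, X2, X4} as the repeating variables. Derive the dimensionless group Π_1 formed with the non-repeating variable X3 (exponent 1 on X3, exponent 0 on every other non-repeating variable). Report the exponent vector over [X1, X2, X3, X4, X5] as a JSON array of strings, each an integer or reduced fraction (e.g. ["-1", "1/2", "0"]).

Exponent matrix [T,Θ,M,L] × [X1,X2,X3,X4,X5]:
  T: [ 0 -1  1  1 -3]
  Θ: [-1  0  0 -1  1]
  M: [ 1  0  0 -1  1]
  L: [ 0  1 -1  1  1]
RREF → pivots at {X1,X2,X4} ⇒ r = 3
Repeat: X1,X2,X4; free: X3,X5
RREF:
  r0: [   1    0    0    0    0]
  r1: [   0    1   -1    0    2]
  r2: [   0    0    0    1   -1]
  r3: [   0    0    0    0    0]
Fix exponent of X3 at 1, X5 at 0; solve each RREF row for its pivot's exponent:
  r0: exp(X1) + (0)·1 = 0 ⇒ exp(X1) = 0
  r1: exp(X2) + (-1)·1 = 0 ⇒ exp(X2) = 1
  r2: exp(X4) + (0)·1 = 0 ⇒ exp(X4) = 0
Π_1 = X2 · X3

["0", "1", "1", "0", "0"]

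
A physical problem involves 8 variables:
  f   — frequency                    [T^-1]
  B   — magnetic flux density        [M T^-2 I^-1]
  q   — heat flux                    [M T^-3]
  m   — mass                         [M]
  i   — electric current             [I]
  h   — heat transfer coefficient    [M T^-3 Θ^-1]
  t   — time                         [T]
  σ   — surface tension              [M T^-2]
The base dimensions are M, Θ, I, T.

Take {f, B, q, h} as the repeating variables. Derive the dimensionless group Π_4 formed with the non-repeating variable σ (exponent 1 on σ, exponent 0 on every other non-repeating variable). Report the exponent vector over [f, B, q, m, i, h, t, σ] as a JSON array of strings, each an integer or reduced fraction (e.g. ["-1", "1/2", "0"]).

["1", "0", "-1", "0", "0", "0", "0", "1"]

Dimensional matrix (M×Θ×I×T by f×B×q×m×i×h×t×σ):
  M: [ 0  1  1  1  0  1  0  1]
  Θ: [ 0  0  0  0  0 -1  0  0]
  I: [ 0 -1  0  0  1  0  0  0]
  T: [-1 -2 -3  0  0 -3  1 -2]
RREF → pivots at {f,B,q,h} ⇒ r = 4
Repeat: f,B,q,h; free: m,i,t,σ
RREF:
  r0: [   1    0    0   -3   -1    0   -1   -1]
  r1: [   0    1    0    0   -1    0    0    0]
  r2: [   0    0    1    1    1    0    0    1]
  r3: [   0    0    0    0    0    1    0    0]
Fix exponent of σ at 1, m at 0, i at 0, t at 0; solve each RREF row for its pivot's exponent:
  r0: exp(f) + (-1)·1 = 0 ⇒ exp(f) = 1
  r1: exp(B) + (0)·1 = 0 ⇒ exp(B) = 0
  r2: exp(q) + (1)·1 = 0 ⇒ exp(q) = -1
  r3: exp(h) + (0)·1 = 0 ⇒ exp(h) = 0
Π_4 = f · q^-1 · σ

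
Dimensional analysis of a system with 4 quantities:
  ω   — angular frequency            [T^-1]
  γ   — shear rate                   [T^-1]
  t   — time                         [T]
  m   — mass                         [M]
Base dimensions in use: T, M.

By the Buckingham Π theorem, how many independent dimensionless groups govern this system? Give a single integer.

Write exponents as rows T,M / cols ω,γ,t,m:
  T: [-1 -1  1  0]
  M: [ 0  0  0  1]
RREF → pivots at {ω,m} ⇒ r = 2
n=4, r=2 ⇒ 2 dimensionless groups

2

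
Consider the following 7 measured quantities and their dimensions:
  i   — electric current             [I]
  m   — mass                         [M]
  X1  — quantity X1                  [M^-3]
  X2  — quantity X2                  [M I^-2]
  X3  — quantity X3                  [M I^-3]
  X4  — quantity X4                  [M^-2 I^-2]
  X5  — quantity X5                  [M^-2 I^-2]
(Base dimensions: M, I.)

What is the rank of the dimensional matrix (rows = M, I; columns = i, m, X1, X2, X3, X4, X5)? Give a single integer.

Dimensional matrix (M×I by i×m×X1×X2×X3×X4×X5):
  M: [ 0  1 -3  1  1 -2 -2]
  I: [ 1  0  0 -2 -3 -2 -2]
RREF → pivots at {i,m} ⇒ r = 2

2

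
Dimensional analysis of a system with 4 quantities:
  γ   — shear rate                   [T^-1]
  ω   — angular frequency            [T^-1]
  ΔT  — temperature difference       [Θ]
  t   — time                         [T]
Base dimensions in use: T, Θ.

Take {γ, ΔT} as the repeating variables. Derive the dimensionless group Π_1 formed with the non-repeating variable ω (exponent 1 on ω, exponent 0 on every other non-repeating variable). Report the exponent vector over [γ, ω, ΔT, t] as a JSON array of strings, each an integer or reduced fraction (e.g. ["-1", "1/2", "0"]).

Dimensional matrix (T×Θ by γ×ω×ΔT×t):
  T: [-1 -1  0  1]
  Θ: [ 0  0  1  0]
Row reduction gives pivot columns γ,ΔT; rank = 2
Pivot set = {γ,ΔT}, free = {ω,t}
RREF:
  r0: [   1    1    0   -1]
  r1: [   0    0    1    0]
Fix exponent of ω at 1, t at 0; solve each RREF row for its pivot's exponent:
  r0: exp(γ) + (1)·1 = 0 ⇒ exp(γ) = -1
  r1: exp(ΔT) + (0)·1 = 0 ⇒ exp(ΔT) = 0
Π_1 = γ^-1 · ω

["-1", "1", "0", "0"]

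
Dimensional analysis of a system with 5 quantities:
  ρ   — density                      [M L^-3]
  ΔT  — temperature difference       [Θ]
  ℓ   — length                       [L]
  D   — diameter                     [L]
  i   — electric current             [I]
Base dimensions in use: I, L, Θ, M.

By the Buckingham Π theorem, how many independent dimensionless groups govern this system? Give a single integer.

1

Dimensional matrix (I×L×Θ×M by ρ×ΔT×ℓ×D×i):
  I: [ 0  0  0  0  1]
  L: [-3  0  1  1  0]
  Θ: [ 0  1  0  0  0]
  M: [ 1  0  0  0  0]
Echelon form has 4 nonzero rows (pivots: ρ,ΔT,ℓ,i)
n=5, r=4 ⇒ 1 dimensionless group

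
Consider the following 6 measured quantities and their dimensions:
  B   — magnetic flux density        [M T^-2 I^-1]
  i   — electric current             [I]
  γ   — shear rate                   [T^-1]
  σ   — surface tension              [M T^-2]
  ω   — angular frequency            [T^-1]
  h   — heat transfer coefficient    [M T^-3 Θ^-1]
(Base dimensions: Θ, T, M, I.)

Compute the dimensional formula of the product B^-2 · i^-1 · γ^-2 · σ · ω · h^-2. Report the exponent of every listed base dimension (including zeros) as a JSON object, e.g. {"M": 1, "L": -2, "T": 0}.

Dimensional matrix (Θ×T×M×I by B×i×γ×σ×ω×h):
  Θ: [ 0  0  0  0  0 -1]
  T: [-2  0 -1 -2 -1 -3]
  M: [ 1  0  0  1  0  1]
  I: [-1  1  0  0  0  0]
  [Θ]: (-2)·0+(-1)·0+(-2)·0+(1)·0+(1)·0+(-2)·-1 = 2
  [T]: (-2)·-2+(-1)·0+(-2)·-1+(1)·-2+(1)·-1+(-2)·-3 = 9
  [M]: (-2)·1+(-1)·0+(-2)·0+(1)·1+(1)·0+(-2)·1 = -3
  [I]: (-2)·-1+(-1)·1+(-2)·0+(1)·0+(1)·0+(-2)·0 = 1
⇒ Θ^2 T^9 M^-3 I

{"Θ": 2, "T": 9, "M": -3, "I": 1}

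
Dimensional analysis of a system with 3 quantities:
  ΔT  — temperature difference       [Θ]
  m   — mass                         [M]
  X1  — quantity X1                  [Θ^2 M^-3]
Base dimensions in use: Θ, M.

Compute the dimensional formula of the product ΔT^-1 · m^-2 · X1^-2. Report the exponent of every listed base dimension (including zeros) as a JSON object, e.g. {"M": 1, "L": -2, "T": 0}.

{"Θ": -5, "M": 4}

Dimensional matrix (Θ×M by ΔT×m×X1):
  Θ: [ 1  0  2]
  M: [ 0  1 -3]
  [Θ]: (-1)·1+(-2)·0+(-2)·2 = -5
  [M]: (-1)·0+(-2)·1+(-2)·-3 = 4
⇒ Θ^-5 M^4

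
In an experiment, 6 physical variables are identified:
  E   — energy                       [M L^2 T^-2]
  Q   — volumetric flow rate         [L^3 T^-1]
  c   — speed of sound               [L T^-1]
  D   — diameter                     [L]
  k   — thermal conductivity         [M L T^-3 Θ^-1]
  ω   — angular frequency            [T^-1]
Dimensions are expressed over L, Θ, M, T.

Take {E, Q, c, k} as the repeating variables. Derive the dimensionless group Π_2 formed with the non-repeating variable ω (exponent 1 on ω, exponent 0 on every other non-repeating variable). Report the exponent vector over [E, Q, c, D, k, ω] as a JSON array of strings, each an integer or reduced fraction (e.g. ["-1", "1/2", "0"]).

["0", "1/2", "-3/2", "0", "0", "1"]

Exponent matrix [L,Θ,M,T] × [E,Q,c,D,k,ω]:
  L: [ 2  3  1  1  1  0]
  Θ: [ 0  0  0  0 -1  0]
  M: [ 1  0  0  0  1  0]
  T: [-2 -1 -1  0 -3 -1]
Row reduction gives pivot columns E,Q,c,k; rank = 4
Pivot set = {E,Q,c,k}, free = {D,ω}
RREF:
  r0: [   1    0    0    0    0    0]
  r1: [   0    1    0  1/2    0 -1/2]
  r2: [   0    0    1 -1/2    0  3/2]
  r3: [   0    0    0    0    1    0]
Fix exponent of ω at 1, D at 0; solve each RREF row for its pivot's exponent:
  r0: exp(E) + (0)·1 = 0 ⇒ exp(E) = 0
  r1: exp(Q) + (-1/2)·1 = 0 ⇒ exp(Q) = 1/2
  r2: exp(c) + (3/2)·1 = 0 ⇒ exp(c) = -3/2
  r3: exp(k) + (0)·1 = 0 ⇒ exp(k) = 0
Π_2 = Q^(1/2) · c^(-3/2) · ω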